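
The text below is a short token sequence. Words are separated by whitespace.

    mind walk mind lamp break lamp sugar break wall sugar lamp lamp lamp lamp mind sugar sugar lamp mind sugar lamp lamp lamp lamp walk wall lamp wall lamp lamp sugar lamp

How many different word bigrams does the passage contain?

18

32 tokens → 31 bigram windows in total.
Repeated bigrams (each contributes count−1 duplicates):
  lamp lamp: 7
  sugar lamp: 4
  lamp mind: 2
  lamp sugar: 2
  mind sugar: 2
  wall lamp: 2
13 duplicate windows → 31 − 13 = 18 distinct.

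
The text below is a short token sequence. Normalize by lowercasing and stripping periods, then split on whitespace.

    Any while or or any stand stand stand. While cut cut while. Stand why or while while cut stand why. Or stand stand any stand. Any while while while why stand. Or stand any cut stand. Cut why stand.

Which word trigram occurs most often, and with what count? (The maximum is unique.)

"stand why or", 2 times

Trigram frequencies (highest first):
  stand why or: 2
  any while or: 1
  while or or: 1
  or or any: 1
  or any stand: 1
  any stand stand: 1
  … (30 more, each ≤ 1)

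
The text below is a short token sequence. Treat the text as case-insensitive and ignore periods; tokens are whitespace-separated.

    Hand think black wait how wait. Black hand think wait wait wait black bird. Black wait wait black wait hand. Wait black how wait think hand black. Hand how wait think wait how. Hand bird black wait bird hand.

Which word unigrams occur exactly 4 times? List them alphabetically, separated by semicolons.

how; think

Unigram counts meeting the condition (exactly 4 times):
  how: 4
  think: 4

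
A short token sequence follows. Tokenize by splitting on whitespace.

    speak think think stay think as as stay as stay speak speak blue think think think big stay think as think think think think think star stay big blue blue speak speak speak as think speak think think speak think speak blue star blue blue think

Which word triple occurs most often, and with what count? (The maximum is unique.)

Trigram frequencies (highest first):
  think think think: 4
  speak think think: 2
  stay think as: 2
  think speak think: 2
  think think stay: 1
  think stay think: 1
  … (32 more, each ≤ 1)

"think think think", 4 times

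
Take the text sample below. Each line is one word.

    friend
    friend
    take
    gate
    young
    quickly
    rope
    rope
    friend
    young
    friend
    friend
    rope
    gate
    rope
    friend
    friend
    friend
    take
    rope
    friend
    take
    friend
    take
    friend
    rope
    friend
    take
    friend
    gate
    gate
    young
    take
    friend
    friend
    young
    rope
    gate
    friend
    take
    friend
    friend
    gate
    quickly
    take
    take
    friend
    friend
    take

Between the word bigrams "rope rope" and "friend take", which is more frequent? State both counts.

"friend take" (7 vs 1)

"rope rope": 1 occurrence
"friend take": 7 occurrences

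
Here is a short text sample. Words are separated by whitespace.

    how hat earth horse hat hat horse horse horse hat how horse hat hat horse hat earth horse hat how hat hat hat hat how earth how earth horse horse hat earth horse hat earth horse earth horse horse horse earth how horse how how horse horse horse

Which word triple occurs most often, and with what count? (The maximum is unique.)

"hat earth horse", 4 times

Trigram frequencies (highest first):
  hat earth horse: 4
  earth horse hat: 3
  horse horse horse: 3
  horse hat earth: 3
  horse hat hat: 2
  hat hat horse: 2
  … (25 more, each ≤ 2)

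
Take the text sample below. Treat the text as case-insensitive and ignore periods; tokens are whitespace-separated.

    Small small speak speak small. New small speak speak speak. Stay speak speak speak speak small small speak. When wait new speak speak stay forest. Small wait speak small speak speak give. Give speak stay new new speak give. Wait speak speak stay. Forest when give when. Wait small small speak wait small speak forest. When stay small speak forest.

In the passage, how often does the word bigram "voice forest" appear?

0

Scanning the 59 overlapping bigram windows for "voice forest":
  (none found)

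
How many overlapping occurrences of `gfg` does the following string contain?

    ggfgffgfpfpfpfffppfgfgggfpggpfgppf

2

Sliding a length-3 window over the 34 characters (32 positions):
  position 2–4: gfg
  position 20–22: gfg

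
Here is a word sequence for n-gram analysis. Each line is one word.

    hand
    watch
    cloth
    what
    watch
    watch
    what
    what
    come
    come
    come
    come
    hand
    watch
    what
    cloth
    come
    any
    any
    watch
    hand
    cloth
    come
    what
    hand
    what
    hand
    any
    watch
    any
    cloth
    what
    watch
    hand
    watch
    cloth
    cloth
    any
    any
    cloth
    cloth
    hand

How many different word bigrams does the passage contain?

26

42 tokens → 41 bigram windows in total.
Repeated bigrams (each contributes count−1 duplicates):
  come come: 3
  hand watch: 3
  any any: 2
  any cloth: 2
  any watch: 2
  cloth cloth: 2
  cloth come: 2
  cloth what: 2
  … (5 more repeated)
15 duplicate windows → 41 − 15 = 26 distinct.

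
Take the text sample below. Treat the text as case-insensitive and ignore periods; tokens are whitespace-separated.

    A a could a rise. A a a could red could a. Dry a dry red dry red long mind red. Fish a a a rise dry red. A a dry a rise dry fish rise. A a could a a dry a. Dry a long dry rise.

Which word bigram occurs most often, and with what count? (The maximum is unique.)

Bigram frequencies (highest first):
  a a: 8
  a dry: 5
  dry a: 4
  a could: 3
  could a: 3
  a rise: 3
  … (17 more, each ≤ 3)

"a a", 8 times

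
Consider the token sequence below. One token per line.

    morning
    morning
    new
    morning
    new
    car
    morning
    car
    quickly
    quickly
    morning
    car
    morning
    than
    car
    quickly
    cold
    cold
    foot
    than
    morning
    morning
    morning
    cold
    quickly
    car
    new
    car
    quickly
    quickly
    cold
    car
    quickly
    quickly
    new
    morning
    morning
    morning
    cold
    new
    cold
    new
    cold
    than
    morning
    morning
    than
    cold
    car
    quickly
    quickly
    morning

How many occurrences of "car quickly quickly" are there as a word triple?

4

Scanning the 50 overlapping trigram windows for "car quickly quickly":
  position 8–10: car quickly quickly
  position 28–30: car quickly quickly
  position 32–34: car quickly quickly
  position 49–51: car quickly quickly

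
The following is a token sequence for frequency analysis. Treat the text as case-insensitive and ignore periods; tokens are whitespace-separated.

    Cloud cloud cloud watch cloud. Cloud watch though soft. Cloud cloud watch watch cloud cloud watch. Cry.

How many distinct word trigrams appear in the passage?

17 tokens → 15 trigram windows in total.
Repeated trigrams (each contributes count−1 duplicates):
  cloud cloud watch: 4
  watch cloud cloud: 2
4 duplicate windows → 15 − 4 = 11 distinct.

11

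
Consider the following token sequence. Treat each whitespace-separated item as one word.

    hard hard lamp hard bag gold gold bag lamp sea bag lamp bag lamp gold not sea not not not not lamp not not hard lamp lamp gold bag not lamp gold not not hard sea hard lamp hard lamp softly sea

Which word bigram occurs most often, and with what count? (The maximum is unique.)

Bigram frequencies (highest first):
  not not: 5
  hard lamp: 4
  bag lamp: 3
  lamp gold: 3
  lamp hard: 2
  gold bag: 2
  … (19 more, each ≤ 2)

"not not", 5 times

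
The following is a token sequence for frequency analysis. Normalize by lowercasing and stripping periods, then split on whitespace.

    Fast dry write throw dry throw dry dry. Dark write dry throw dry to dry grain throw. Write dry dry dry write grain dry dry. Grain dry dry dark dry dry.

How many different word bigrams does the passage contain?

17

31 tokens → 30 bigram windows in total.
Repeated bigrams (each contributes count−1 duplicates):
  dry dry: 6
  throw dry: 3
  dry dark: 2
  dry grain: 2
  dry throw: 2
  dry write: 2
  grain dry: 2
  write dry: 2
13 duplicate windows → 30 − 13 = 17 distinct.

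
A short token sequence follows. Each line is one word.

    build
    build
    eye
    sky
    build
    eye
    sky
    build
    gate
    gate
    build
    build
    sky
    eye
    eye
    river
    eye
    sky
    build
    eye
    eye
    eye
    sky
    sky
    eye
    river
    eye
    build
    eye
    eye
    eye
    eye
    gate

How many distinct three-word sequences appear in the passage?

33 tokens → 31 trigram windows in total.
Repeated trigrams (each contributes count−1 duplicates):
  eye eye eye: 3
  eye sky build: 3
  build eye eye: 2
  build eye sky: 2
  eye river eye: 2
  sky build eye: 2
8 duplicate windows → 31 − 8 = 23 distinct.

23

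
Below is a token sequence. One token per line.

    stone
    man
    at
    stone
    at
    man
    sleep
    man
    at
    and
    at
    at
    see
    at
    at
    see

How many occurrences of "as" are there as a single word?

Scanning the 16 tokens for "as":
  (none found)

0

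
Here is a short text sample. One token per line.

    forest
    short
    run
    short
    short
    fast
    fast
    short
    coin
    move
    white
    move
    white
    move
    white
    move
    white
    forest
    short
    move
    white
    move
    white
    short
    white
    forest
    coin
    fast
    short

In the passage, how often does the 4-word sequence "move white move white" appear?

4

Scanning the 26 overlapping 4-gram windows for "move white move white":
  position 10–13: move white move white
  position 12–15: move white move white
  position 14–17: move white move white
  position 20–23: move white move white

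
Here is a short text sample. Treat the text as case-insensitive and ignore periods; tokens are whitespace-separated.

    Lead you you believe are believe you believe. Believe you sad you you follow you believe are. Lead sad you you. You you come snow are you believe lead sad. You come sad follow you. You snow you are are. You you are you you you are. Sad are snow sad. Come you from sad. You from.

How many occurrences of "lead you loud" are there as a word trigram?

0

Scanning the 55 overlapping trigram windows for "lead you loud":
  (none found)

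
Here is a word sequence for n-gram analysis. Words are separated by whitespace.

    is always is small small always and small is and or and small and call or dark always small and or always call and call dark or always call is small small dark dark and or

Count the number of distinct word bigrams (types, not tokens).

26

36 tokens → 35 bigram windows in total.
Repeated bigrams (each contributes count−1 duplicates):
  and or: 3
  always call: 2
  and call: 2
  and small: 2
  is small: 2
  or always: 2
  small and: 2
  small small: 2
9 duplicate windows → 35 − 9 = 26 distinct.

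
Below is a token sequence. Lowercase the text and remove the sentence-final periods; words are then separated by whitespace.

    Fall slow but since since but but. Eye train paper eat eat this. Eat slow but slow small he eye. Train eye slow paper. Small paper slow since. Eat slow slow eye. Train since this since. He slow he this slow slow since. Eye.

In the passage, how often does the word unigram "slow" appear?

10

Scanning the 44 tokens for "slow":
  position 2: slow
  position 15: slow
  position 17: slow
  position 23: slow
  position 27: slow
  position 30: slow
  position 31: slow
  position 38: slow
  position 41: slow
  position 42: slow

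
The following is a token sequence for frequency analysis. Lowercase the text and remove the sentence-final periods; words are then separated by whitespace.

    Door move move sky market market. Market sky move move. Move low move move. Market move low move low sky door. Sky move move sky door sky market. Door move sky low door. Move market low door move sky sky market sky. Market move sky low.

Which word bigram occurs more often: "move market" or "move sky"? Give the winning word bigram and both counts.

"move sky" (5 vs 2)

"move market": 2 occurrences
"move sky": 5 occurrences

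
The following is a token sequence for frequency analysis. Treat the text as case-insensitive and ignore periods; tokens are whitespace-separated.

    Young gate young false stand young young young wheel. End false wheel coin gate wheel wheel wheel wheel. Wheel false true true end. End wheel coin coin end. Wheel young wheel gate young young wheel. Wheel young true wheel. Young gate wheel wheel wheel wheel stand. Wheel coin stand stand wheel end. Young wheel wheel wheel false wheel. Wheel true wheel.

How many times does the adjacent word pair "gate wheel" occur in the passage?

2

Scanning the 60 overlapping bigram windows for "gate wheel":
  position 14–15: gate wheel
  position 41–42: gate wheel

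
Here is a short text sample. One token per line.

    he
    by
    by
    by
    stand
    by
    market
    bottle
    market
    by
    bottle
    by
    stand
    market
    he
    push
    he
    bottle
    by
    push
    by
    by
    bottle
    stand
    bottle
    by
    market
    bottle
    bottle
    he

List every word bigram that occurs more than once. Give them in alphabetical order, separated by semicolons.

Bigram counts meeting the condition (more than once):
  bottle by: 3
  by bottle: 2
  by by: 3
  by market: 2
  by stand: 2
  market bottle: 2

bottle by; by bottle; by by; by market; by stand; market bottle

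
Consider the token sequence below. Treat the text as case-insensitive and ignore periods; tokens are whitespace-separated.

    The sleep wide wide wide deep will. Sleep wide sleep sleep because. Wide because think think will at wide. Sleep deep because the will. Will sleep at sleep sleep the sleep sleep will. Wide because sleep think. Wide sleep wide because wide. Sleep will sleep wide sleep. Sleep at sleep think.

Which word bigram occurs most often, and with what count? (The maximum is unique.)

Bigram frequencies (highest first):
  wide sleep: 5
  sleep wide: 4
  sleep sleep: 4
  will sleep: 3
  wide because: 3
  the sleep: 2
  … (23 more, each ≤ 2)

"wide sleep", 5 times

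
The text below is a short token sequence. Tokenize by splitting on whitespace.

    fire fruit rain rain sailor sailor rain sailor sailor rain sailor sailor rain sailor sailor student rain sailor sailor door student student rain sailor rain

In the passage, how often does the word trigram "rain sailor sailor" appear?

5

Scanning the 23 overlapping trigram windows for "rain sailor sailor":
  position 4–6: rain sailor sailor
  position 7–9: rain sailor sailor
  position 10–12: rain sailor sailor
  position 13–15: rain sailor sailor
  position 17–19: rain sailor sailor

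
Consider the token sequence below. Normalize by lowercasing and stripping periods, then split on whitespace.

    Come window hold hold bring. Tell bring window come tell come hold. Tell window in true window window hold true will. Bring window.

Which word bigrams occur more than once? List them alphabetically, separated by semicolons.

Bigram counts meeting the condition (more than once):
  bring window: 2
  window hold: 2

bring window; window hold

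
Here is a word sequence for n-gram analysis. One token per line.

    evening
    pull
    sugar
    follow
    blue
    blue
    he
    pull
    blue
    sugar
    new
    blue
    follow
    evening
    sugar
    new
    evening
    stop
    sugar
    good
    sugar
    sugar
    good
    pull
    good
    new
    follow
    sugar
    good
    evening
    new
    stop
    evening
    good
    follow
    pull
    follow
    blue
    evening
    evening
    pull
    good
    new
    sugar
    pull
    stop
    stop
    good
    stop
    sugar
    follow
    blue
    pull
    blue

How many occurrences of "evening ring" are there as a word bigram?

0

Scanning the 53 overlapping bigram windows for "evening ring":
  (none found)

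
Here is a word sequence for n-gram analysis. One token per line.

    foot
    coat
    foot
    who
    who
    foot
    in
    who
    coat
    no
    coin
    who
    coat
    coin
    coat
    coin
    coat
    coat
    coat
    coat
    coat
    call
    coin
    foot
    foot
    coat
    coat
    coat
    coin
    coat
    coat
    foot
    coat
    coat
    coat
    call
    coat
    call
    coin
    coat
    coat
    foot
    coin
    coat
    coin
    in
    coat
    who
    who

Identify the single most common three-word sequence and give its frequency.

Trigram frequencies (highest first):
  coat coat coat: 5
  coat coin coat: 3
  coin coat coat: 3
  coin coat coin: 2
  coat coat call: 2
  coat call coin: 2
  … (28 more, each ≤ 2)

"coat coat coat", 5 times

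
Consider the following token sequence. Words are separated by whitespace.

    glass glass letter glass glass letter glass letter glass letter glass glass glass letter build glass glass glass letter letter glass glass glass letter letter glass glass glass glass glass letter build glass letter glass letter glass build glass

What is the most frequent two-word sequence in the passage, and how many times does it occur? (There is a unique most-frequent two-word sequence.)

"glass glass", 12 times

Bigram frequencies (highest first):
  glass glass: 12
  glass letter: 10
  letter glass: 8
  build glass: 3
  letter build: 2
  letter letter: 2
  … (1 more, each ≤ 1)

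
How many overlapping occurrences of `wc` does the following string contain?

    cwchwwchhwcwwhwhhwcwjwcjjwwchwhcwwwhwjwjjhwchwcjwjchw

Sliding a length-2 window over the 53 characters (52 positions):
  position 2–3: wc
  position 6–7: wc
  position 10–11: wc
  position 18–19: wc
  position 22–23: wc
  position 27–28: wc
  position 43–44: wc
  position 46–47: wc

8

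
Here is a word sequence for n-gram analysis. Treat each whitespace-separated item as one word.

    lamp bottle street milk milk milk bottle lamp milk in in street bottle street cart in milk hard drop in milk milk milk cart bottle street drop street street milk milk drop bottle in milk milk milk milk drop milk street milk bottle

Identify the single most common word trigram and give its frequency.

"milk milk milk", 4 times

Trigram frequencies (highest first):
  milk milk milk: 4
  street milk milk: 2
  in milk milk: 2
  milk milk drop: 2
  lamp bottle street: 1
  bottle street milk: 1
  … (29 more, each ≤ 1)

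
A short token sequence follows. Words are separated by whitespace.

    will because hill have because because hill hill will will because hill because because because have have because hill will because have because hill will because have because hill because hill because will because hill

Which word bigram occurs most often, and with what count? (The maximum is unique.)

"because hill", 8 times

Bigram frequencies (highest first):
  because hill: 8
  will because: 5
  have because: 4
  because because: 3
  hill will: 3
  hill because: 3
  … (6 more, each ≤ 3)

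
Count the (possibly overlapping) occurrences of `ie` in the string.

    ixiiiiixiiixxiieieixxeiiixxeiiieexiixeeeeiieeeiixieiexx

Sliding a length-2 window over the 55 characters (54 positions):
  position 15–16: ie
  position 17–18: ie
  position 31–32: ie
  position 43–44: ie
  position 50–51: ie
  position 52–53: ie

6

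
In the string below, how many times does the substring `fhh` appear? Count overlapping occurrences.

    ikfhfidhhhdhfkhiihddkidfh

0

Sliding a length-3 window over the 25 characters (23 positions):
  (no match at any position)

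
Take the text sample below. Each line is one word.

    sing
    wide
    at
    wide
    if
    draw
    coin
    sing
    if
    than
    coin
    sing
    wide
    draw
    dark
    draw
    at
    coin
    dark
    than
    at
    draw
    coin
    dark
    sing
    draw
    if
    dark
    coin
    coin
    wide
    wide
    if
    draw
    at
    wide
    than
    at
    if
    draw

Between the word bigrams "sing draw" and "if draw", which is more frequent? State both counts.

"sing draw": 1 occurrence
"if draw": 3 occurrences

"if draw" (3 vs 1)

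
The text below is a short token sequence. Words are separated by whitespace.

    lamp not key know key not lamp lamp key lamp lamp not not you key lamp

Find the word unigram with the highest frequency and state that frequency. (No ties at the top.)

Unigram frequencies (highest first):
  lamp: 6
  not: 4
  key: 4
  know: 1
  you: 1

"lamp", 6 times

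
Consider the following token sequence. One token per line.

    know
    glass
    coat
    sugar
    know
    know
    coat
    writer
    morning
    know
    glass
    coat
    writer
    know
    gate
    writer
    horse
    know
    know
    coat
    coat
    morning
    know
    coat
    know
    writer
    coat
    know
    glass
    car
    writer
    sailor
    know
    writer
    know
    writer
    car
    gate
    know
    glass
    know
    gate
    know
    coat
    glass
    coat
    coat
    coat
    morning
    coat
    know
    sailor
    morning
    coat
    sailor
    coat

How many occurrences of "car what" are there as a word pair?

Scanning the 55 overlapping bigram windows for "car what":
  (none found)

0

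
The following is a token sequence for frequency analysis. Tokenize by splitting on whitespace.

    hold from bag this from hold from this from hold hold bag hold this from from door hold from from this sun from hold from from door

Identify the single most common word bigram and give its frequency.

"hold from", 4 times

Bigram frequencies (highest first):
  hold from: 4
  this from: 3
  from hold: 3
  from from: 3
  from this: 2
  from door: 2
  … (9 more, each ≤ 1)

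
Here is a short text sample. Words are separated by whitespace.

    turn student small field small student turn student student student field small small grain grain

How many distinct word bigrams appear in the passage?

11

15 tokens → 14 bigram windows in total.
Repeated bigrams (each contributes count−1 duplicates):
  field small: 2
  student student: 2
  turn student: 2
3 duplicate windows → 14 − 3 = 11 distinct.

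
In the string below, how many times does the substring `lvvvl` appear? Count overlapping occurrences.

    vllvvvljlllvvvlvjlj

Sliding a length-5 window over the 19 characters (15 positions):
  position 3–7: lvvvl
  position 11–15: lvvvl

2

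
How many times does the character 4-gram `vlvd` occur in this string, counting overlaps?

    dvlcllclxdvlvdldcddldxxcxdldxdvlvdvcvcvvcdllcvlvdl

Sliding a length-4 window over the 50 characters (47 positions):
  position 11–14: vlvd
  position 31–34: vlvd
  position 46–49: vlvd

3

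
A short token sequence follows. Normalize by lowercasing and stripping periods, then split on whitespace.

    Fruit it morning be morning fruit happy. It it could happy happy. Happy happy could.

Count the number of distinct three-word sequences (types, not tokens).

12

15 tokens → 13 trigram windows in total.
Repeated trigrams (each contributes count−1 duplicates):
  happy happy happy: 2
1 duplicate windows → 13 − 1 = 12 distinct.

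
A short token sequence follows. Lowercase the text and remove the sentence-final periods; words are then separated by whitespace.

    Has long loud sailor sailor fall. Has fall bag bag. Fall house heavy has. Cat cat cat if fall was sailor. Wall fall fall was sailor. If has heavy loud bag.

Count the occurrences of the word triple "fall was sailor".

Scanning the 29 overlapping trigram windows for "fall was sailor":
  position 19–21: fall was sailor
  position 24–26: fall was sailor

2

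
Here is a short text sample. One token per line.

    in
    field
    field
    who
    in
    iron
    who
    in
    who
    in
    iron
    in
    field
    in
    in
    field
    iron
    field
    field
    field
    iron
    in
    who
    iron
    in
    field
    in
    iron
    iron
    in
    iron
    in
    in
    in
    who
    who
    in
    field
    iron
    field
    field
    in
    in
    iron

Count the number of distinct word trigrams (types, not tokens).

44 tokens → 42 trigram windows in total.
Repeated trigrams (each contributes count−1 duplicates):
  field in in: 2
  field iron field: 2
  in field in: 2
  in field iron: 2
  in iron in: 2
  iron field field: 2
  iron in field: 2
  who in iron: 2
8 duplicate windows → 42 − 8 = 34 distinct.

34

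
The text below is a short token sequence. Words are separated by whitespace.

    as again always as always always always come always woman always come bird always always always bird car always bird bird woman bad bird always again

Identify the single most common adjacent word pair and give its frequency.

"always always", 4 times

Bigram frequencies (highest first):
  always always: 4
  always come: 2
  bird always: 2
  always bird: 2
  as again: 1
  again always: 1
  … (13 more, each ≤ 1)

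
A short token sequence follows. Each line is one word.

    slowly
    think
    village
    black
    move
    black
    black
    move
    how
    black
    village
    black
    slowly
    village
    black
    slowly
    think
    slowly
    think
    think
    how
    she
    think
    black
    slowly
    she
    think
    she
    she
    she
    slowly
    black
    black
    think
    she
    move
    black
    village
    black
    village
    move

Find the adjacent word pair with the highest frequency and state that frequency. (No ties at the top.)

Bigram frequencies (highest first):
  village black: 4
  slowly think: 3
  black village: 3
  black slowly: 3
  black move: 2
  move black: 2
  … (19 more, each ≤ 2)

"village black", 4 times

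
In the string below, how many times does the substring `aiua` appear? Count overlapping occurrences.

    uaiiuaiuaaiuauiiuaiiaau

Sliding a length-4 window over the 23 characters (20 positions):
  position 6–9: aiua
  position 10–13: aiua

2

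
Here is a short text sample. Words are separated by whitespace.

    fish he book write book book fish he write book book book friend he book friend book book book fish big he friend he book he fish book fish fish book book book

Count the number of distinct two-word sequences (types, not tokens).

17

33 tokens → 32 bigram windows in total.
Repeated bigrams (each contributes count−1 duplicates):
  book book: 7
  book fish: 3
  he book: 3
  book friend: 2
  fish book: 2
  fish he: 2
  friend he: 2
  write book: 2
15 duplicate windows → 32 − 15 = 17 distinct.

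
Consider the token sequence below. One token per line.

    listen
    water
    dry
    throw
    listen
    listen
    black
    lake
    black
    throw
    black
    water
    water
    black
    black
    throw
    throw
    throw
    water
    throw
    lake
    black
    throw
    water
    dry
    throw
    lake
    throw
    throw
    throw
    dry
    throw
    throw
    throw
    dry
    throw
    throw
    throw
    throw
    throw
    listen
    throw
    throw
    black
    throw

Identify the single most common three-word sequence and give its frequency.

"throw throw throw", 6 times

Trigram frequencies (highest first):
  throw throw throw: 6
  water dry throw: 2
  lake black throw: 2
  throw throw dry: 2
  throw dry throw: 2
  dry throw throw: 2
  … (27 more, each ≤ 1)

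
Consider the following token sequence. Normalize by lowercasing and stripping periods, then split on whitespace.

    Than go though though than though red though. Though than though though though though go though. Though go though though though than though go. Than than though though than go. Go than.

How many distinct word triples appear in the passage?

18

32 tokens → 30 trigram windows in total.
Repeated trigrams (each contributes count−1 duplicates):
  though though than: 4
  go though though: 3
  though than though: 3
  though though though: 3
  than though though: 2
  though go though: 2
  though though go: 2
12 duplicate windows → 30 − 12 = 18 distinct.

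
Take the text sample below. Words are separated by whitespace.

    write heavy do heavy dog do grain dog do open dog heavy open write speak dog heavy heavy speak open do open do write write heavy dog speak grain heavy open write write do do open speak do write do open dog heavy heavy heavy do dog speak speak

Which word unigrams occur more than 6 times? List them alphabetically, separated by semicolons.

Unigram counts meeting the condition (more than 6 times):
  do: 10
  dog: 7
  heavy: 10
  open: 7
  write: 7

do; dog; heavy; open; write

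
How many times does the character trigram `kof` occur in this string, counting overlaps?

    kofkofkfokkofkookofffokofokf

Sliding a length-3 window over the 28 characters (26 positions):
  position 1–3: kof
  position 4–6: kof
  position 11–13: kof
  position 17–19: kof
  position 23–25: kof

5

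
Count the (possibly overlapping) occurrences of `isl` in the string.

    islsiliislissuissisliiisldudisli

Sliding a length-3 window over the 32 characters (30 positions):
  position 1–3: isl
  position 8–10: isl
  position 18–20: isl
  position 23–25: isl
  position 29–31: isl

5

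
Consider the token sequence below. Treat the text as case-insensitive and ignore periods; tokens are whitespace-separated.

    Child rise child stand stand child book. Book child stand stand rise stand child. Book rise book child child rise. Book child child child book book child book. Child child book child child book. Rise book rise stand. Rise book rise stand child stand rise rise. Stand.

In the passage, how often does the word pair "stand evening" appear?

Scanning the 46 overlapping bigram windows for "stand evening":
  (none found)

0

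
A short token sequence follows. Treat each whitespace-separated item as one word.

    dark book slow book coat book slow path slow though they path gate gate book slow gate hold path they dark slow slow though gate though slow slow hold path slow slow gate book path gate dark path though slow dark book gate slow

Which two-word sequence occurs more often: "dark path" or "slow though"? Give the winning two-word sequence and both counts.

"slow though" (2 vs 1)

"dark path": 1 occurrence
"slow though": 2 occurrences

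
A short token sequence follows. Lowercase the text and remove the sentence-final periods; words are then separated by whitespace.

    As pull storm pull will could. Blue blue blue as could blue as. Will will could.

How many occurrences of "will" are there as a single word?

Scanning the 16 tokens for "will":
  position 5: will
  position 14: will
  position 15: will

3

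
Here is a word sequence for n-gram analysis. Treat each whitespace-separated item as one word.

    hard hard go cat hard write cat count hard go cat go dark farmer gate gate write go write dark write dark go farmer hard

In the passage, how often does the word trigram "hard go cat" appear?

2

Scanning the 23 overlapping trigram windows for "hard go cat":
  position 2–4: hard go cat
  position 9–11: hard go cat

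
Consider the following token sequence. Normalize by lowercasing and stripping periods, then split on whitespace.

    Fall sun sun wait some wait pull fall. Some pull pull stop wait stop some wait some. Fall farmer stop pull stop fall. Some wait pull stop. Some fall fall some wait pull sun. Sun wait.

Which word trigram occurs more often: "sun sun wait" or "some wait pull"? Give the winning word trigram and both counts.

"some wait pull" (3 vs 2)

"sun sun wait": 2 occurrences
"some wait pull": 3 occurrences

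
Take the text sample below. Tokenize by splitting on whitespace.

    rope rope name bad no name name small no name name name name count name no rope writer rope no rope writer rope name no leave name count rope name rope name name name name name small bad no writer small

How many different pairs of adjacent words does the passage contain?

41 tokens → 40 bigram windows in total.
Repeated bigrams (each contributes count−1 duplicates):
  name name: 8
  rope name: 4
  bad no: 2
  name count: 2
  name no: 2
  name small: 2
  no name: 2
  no rope: 2
  … (2 more repeated)
18 duplicate windows → 40 − 18 = 22 distinct.

22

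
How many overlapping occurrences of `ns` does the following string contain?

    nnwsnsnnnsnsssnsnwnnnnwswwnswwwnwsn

Sliding a length-2 window over the 35 characters (34 positions):
  position 5–6: ns
  position 9–10: ns
  position 11–12: ns
  position 15–16: ns
  position 27–28: ns

5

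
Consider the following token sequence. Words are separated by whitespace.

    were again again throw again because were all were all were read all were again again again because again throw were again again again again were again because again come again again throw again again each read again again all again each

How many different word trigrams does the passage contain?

32

42 tokens → 40 trigram windows in total.
Repeated trigrams (each contributes count−1 duplicates):
  again again again: 3
  were again again: 3
  again again throw: 2
  again because again: 2
  again throw again: 2
  were all were: 2
8 duplicate windows → 40 − 8 = 32 distinct.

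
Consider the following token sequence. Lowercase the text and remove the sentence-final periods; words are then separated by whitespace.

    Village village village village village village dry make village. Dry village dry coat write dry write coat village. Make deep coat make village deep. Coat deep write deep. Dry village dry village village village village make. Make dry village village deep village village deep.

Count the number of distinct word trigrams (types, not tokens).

44 tokens → 42 trigram windows in total.
Repeated trigrams (each contributes count−1 duplicates):
  village village village: 6
  dry village dry: 2
  dry village village: 2
  village dry village: 2
  village village deep: 2
9 duplicate windows → 42 − 9 = 33 distinct.

33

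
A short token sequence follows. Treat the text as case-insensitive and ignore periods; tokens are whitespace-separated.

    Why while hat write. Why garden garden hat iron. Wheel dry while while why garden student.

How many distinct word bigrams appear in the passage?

16 tokens → 15 bigram windows in total.
Repeated bigrams (each contributes count−1 duplicates):
  why garden: 2
1 duplicate windows → 15 − 1 = 14 distinct.

14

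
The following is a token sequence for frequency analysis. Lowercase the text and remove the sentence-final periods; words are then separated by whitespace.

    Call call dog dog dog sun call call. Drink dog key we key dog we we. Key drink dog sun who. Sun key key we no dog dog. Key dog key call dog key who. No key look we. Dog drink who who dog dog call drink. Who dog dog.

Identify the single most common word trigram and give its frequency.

Trigram frequencies (highest first):
  who dog dog: 2
  call call dog: 1
  call dog dog: 1
  dog dog dog: 1
  dog dog sun: 1
  dog sun call: 1
  … (41 more, each ≤ 1)

"who dog dog", 2 times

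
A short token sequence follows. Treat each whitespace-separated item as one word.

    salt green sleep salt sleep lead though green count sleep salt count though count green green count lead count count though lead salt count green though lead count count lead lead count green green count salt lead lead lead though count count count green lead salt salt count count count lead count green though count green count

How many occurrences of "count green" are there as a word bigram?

6

Scanning the 56 overlapping bigram windows for "count green":
  position 14–15: count green
  position 24–25: count green
  position 32–33: count green
  position 43–44: count green
  position 52–53: count green
  position 55–56: count green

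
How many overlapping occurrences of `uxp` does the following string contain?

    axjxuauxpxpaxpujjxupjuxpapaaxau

Sliding a length-3 window over the 31 characters (29 positions):
  position 7–9: uxp
  position 22–24: uxp

2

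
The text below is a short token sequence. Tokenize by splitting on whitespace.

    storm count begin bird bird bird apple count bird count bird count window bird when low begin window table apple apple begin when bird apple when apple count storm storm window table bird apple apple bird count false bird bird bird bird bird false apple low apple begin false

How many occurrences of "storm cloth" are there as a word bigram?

0

Scanning the 48 overlapping bigram windows for "storm cloth":
  (none found)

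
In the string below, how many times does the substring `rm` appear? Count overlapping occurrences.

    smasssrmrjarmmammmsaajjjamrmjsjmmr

Sliding a length-2 window over the 34 characters (33 positions):
  position 7–8: rm
  position 12–13: rm
  position 27–28: rm

3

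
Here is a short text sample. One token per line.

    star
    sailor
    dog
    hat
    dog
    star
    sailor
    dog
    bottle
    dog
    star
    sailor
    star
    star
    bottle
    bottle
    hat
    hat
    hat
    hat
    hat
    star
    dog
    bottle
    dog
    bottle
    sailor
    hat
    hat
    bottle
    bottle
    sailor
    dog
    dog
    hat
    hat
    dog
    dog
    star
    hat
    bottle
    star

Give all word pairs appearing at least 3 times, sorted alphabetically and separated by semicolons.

Bigram counts meeting the condition (at least 3 times):
  dog bottle: 3
  dog star: 3
  hat hat: 6
  sailor dog: 3
  star sailor: 3

dog bottle; dog star; hat hat; sailor dog; star sailor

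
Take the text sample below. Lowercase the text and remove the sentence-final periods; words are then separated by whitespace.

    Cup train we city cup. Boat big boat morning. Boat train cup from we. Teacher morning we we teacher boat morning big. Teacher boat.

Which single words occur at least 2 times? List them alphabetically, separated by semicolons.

big; boat; cup; morning; teacher; train; we

Unigram counts meeting the condition (at least 2 times):
  big: 2
  boat: 5
  cup: 3
  morning: 3
  teacher: 3
  train: 2
  we: 4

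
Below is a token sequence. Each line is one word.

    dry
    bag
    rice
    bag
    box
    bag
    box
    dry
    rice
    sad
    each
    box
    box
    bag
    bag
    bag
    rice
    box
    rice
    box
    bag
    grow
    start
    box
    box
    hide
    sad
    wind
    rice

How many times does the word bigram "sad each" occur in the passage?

Scanning the 28 overlapping bigram windows for "sad each":
  position 10–11: sad each

1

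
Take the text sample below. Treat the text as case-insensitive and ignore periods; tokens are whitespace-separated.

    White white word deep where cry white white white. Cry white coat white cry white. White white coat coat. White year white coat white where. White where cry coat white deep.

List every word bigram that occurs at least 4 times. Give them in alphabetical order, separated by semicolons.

Bigram counts meeting the condition (at least 4 times):
  coat white: 4
  white white: 5

coat white; white white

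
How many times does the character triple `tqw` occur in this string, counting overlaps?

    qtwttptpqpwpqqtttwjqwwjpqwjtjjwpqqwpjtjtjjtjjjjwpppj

0

Sliding a length-3 window over the 52 characters (50 positions):
  (no match at any position)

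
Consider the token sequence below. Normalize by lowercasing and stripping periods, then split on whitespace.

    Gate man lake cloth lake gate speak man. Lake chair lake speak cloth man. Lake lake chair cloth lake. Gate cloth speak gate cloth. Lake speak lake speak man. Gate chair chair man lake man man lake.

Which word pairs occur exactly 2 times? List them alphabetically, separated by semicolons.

Bigram counts meeting the condition (exactly 2 times):
  gate cloth: 2
  lake chair: 2
  lake gate: 2
  speak man: 2

gate cloth; lake chair; lake gate; speak man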